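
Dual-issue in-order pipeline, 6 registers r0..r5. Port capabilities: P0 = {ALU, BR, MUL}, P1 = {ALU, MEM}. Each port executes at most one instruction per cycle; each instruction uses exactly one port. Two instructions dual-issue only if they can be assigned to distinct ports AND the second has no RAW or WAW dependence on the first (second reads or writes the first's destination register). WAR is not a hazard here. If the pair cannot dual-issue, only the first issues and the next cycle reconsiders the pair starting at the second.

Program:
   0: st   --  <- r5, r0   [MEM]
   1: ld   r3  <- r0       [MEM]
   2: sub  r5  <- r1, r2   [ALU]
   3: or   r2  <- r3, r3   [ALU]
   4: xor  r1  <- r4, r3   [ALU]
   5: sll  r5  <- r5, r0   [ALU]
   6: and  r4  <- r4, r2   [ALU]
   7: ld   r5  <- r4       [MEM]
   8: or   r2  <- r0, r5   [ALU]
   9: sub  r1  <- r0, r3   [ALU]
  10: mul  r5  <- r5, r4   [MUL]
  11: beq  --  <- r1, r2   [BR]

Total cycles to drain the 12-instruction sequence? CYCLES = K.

CYCLES = 8

#0 head=0: st.MEM i0 no-port MEM/MEM
#1 head=1: ld.MEM+sub.ALU i1/i2 pair
#2 head=3: or.ALU+xor.ALU i3/i4 pair
#3 head=5: sll.ALU+and.ALU i5/i6 pair
#4 head=7: ld.MEM i7 RAW r5
#5 head=8: or.ALU+sub.ALU i8/i9 pair
#6 head=10: mul.MUL i10 no-port MUL/BR
#7 head=11: beq.BR i11 tail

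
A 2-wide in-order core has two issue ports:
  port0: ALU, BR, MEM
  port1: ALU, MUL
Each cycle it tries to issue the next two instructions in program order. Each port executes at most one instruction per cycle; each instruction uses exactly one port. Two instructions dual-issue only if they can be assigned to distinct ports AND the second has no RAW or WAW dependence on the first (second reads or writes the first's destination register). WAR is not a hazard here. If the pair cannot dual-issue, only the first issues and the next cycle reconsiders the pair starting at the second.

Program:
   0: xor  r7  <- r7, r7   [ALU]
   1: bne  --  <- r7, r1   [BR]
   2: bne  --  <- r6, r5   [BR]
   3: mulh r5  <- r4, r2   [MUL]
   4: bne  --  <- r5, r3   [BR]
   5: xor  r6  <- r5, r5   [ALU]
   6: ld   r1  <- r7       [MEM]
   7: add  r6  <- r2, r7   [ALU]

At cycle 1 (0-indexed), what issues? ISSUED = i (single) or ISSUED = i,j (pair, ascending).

ISSUED = 1

0. xor.ALU @i0  | RAW r7
1. bne.BR @i1  | no-port BR/BR
2. bne.BR;mulh.MUL @i2+i3  | dual
3. bne.BR;xor.ALU @i4+i5  | dual
4. ld.MEM;add.ALU @i6+i7  | dual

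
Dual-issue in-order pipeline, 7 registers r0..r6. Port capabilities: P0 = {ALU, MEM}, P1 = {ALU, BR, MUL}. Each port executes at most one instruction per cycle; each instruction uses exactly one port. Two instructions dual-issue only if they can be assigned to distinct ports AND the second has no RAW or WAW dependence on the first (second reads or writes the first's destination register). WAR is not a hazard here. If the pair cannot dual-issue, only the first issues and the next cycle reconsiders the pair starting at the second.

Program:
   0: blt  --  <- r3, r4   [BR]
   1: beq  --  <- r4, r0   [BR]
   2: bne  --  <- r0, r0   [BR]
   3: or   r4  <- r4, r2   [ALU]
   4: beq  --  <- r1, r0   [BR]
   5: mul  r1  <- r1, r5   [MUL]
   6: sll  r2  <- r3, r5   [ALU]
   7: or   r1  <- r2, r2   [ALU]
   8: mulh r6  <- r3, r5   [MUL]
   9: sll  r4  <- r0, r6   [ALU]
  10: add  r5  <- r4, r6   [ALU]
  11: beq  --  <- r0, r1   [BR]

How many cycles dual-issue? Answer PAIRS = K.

PAIRS = 4

0. blt @i0  | no-port BR/BR
1. beq @i1  | no-port BR/BR
2. bne/or @i2+i3  | dual
3. beq @i4  | no-port BR/MUL
4. mul/sll @i5+i6  | dual
5. or/mulh @i7+i8  | dual
6. sll @i9  | RAW r4
7. add/beq @i10+i11  | dual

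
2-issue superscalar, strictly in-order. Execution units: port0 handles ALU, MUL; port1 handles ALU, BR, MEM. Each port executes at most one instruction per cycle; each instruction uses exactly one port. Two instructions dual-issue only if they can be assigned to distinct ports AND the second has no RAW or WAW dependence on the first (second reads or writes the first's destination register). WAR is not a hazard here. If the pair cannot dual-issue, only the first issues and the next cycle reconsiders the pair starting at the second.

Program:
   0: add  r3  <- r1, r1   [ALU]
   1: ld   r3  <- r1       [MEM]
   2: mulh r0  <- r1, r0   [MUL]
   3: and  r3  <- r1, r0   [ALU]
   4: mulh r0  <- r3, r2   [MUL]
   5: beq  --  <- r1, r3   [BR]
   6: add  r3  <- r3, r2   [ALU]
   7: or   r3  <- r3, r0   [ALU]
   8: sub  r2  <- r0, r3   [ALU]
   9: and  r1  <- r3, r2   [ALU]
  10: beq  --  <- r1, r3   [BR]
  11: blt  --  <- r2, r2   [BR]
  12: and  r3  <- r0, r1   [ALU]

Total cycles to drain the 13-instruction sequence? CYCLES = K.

0. add.ALU @i0  | WAW r3
1. ld.MEM mulh.MUL @i1/i2  | dual
2. and.ALU @i3  | RAW r3
3. mulh.MUL beq.BR @i4/i5  | dual
4. add.ALU @i6  | RAW+WAW r3
5. or.ALU @i7  | RAW r3
6. sub.ALU @i8  | RAW r2
7. and.ALU @i9  | RAW r1
8. beq.BR @i10  | no-port BR/BR
9. blt.BR and.ALU @i11/i12  | dual

CYCLES = 10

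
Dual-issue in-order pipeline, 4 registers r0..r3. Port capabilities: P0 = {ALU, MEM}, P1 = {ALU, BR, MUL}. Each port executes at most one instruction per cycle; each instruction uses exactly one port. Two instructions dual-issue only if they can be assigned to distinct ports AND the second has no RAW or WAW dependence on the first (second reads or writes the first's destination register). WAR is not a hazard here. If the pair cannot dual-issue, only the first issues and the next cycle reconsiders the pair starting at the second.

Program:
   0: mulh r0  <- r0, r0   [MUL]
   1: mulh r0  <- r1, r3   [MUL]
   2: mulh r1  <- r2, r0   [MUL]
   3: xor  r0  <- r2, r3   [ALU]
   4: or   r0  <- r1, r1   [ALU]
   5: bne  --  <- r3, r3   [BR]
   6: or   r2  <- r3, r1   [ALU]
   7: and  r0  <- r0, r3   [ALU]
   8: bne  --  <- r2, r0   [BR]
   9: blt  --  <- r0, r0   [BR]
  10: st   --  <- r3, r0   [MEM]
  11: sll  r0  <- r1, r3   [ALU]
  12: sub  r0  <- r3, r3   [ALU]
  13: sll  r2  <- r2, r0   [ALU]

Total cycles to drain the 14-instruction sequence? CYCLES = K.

CYCLES = 10

  cy0 -> i0 (mulh.MUL) no-port MUL/MUL
  cy1 -> i1 (mulh.MUL) no-port MUL/MUL
  cy2 -> i2&i3 (mulh.MUL;xor.ALU) pair
  cy3 -> i4&i5 (or.ALU;bne.BR) pair
  cy4 -> i6&i7 (or.ALU;and.ALU) pair
  cy5 -> i8 (bne.BR) no-port BR/BR
  cy6 -> i9&i10 (blt.BR;st.MEM) pair
  cy7 -> i11 (sll.ALU) WAW r0
  cy8 -> i12 (sub.ALU) RAW r0
  cy9 -> i13 (sll.ALU) tail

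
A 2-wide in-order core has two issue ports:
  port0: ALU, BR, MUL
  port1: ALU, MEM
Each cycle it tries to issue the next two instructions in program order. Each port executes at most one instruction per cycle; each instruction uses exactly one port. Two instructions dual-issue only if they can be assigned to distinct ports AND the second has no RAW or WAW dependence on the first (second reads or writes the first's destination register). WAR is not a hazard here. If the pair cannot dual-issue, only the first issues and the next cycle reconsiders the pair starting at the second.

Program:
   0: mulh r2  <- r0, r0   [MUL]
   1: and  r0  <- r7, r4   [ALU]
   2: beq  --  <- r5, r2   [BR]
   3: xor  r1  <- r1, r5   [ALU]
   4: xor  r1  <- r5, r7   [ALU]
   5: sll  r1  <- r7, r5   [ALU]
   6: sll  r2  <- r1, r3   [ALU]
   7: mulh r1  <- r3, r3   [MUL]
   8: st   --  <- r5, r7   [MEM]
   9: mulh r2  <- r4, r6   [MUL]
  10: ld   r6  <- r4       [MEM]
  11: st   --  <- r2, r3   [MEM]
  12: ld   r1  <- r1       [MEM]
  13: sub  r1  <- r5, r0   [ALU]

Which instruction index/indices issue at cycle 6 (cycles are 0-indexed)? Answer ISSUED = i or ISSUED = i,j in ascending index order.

ISSUED = 10

t=0 i0,i1:mulh/and ; pair
t=1 i2,i3:beq/xor ; pair
t=2 i4:xor ; WAW r1
t=3 i5:sll ; RAW r1
t=4 i6,i7:sll/mulh ; pair
t=5 i8,i9:st/mulh ; pair
t=6 i10:ld ; no-port MEM/MEM
t=7 i11:st ; no-port MEM/MEM
t=8 i12:ld ; WAW r1
t=9 i13:sub ; tail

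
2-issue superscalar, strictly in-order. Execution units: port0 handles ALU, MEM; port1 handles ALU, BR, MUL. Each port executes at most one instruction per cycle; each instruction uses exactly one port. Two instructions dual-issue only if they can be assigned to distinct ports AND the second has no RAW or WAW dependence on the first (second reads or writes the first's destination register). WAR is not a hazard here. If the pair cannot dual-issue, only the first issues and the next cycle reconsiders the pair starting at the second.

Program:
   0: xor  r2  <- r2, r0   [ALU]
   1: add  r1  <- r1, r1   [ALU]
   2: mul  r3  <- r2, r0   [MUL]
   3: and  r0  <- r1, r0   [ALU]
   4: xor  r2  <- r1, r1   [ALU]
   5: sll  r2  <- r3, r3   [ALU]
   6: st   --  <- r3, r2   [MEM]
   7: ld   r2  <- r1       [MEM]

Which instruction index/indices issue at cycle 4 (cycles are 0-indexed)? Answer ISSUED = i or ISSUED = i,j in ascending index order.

ISSUED = 6

  cy0 -> i0,i1 (xor add) pair
  cy1 -> i2,i3 (mul and) pair
  cy2 -> i4 (xor) WAW r2
  cy3 -> i5 (sll) RAW r2
  cy4 -> i6 (st) no-port MEM/MEM
  cy5 -> i7 (ld) tail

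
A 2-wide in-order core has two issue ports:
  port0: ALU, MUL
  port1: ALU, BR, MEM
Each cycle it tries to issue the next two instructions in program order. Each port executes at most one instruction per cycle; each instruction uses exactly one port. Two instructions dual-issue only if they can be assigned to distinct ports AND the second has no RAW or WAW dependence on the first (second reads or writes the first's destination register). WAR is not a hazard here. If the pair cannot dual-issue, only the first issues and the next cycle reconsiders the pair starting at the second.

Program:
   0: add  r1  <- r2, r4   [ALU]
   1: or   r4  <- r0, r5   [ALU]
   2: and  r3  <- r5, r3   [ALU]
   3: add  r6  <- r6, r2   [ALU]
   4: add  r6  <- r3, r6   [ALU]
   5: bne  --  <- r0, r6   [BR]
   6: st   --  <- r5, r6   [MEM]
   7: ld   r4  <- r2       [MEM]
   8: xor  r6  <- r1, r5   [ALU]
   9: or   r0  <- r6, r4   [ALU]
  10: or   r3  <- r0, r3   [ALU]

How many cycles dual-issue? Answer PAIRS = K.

PAIRS = 3

  cy0 -> i0&i1 (add.ALU/or.ALU) dual
  cy1 -> i2&i3 (and.ALU/add.ALU) dual
  cy2 -> i4 (add.ALU) RAW r6
  cy3 -> i5 (bne.BR) no-port BR/MEM
  cy4 -> i6 (st.MEM) no-port MEM/MEM
  cy5 -> i7&i8 (ld.MEM/xor.ALU) dual
  cy6 -> i9 (or.ALU) RAW r0
  cy7 -> i10 (or.ALU) tail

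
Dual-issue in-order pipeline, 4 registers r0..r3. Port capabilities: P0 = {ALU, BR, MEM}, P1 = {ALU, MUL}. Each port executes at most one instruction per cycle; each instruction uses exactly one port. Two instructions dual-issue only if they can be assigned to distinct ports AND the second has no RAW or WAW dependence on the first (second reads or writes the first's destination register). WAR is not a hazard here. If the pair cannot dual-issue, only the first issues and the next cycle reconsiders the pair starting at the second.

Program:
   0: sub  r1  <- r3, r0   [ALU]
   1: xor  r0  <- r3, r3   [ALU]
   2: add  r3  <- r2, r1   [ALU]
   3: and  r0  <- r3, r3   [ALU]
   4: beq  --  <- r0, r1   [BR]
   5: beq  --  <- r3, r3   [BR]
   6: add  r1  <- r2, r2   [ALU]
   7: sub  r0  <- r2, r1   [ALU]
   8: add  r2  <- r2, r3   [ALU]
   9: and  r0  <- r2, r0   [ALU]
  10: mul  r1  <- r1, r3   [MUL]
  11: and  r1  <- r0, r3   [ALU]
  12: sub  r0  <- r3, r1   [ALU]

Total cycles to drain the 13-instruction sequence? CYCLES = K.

CYCLES = 9

#0 head=0: sub.ALU/xor.ALU i0,i1 2-wide
#1 head=2: add.ALU i2 RAW r3
#2 head=3: and.ALU i3 RAW r0
#3 head=4: beq.BR i4 no-port BR/BR
#4 head=5: beq.BR/add.ALU i5,i6 2-wide
#5 head=7: sub.ALU/add.ALU i7,i8 2-wide
#6 head=9: and.ALU/mul.MUL i9,i10 2-wide
#7 head=11: and.ALU i11 RAW r1
#8 head=12: sub.ALU i12 tail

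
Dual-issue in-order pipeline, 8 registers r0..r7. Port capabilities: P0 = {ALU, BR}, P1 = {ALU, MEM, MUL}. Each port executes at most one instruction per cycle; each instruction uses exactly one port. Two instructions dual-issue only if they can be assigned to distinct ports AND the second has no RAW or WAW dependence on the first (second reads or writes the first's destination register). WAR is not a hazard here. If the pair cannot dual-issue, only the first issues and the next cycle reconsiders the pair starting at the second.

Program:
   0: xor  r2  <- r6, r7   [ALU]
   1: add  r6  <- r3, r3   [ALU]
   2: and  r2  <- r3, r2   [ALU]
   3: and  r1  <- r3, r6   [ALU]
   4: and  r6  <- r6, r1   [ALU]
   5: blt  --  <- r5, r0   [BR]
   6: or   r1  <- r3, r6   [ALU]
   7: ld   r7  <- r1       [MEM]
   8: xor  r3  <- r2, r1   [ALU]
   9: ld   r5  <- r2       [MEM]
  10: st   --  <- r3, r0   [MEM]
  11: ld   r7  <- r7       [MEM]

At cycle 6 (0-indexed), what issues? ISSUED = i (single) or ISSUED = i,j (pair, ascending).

#0 head=0: xor.ALU/add.ALU i0/i1 2-wide
#1 head=2: and.ALU/and.ALU i2/i3 2-wide
#2 head=4: and.ALU/blt.BR i4/i5 2-wide
#3 head=6: or.ALU i6 RAW r1
#4 head=7: ld.MEM/xor.ALU i7/i8 2-wide
#5 head=9: ld.MEM i9 no-port MEM/MEM
#6 head=10: st.MEM i10 no-port MEM/MEM
#7 head=11: ld.MEM i11 tail

ISSUED = 10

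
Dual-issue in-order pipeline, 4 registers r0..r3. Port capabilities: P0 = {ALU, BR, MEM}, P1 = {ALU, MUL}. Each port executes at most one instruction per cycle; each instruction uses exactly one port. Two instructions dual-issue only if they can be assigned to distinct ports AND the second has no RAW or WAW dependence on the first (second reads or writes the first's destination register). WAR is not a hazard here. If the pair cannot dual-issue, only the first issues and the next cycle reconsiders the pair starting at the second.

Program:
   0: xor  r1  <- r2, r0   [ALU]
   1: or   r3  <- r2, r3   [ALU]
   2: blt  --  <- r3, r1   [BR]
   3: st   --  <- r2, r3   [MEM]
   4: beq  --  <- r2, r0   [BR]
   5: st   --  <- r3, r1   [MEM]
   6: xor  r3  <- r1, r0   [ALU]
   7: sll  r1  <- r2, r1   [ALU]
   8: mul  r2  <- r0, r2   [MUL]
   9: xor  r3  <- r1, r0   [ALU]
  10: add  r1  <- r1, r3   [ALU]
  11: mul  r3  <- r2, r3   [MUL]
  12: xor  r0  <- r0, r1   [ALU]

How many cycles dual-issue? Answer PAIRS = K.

c0: i0,i1 xor;or  pair
c1: i2 blt  no-port BR/MEM
c2: i3 st  no-port MEM/BR
c3: i4 beq  no-port BR/MEM
c4: i5,i6 st;xor  pair
c5: i7,i8 sll;mul  pair
c6: i9 xor  RAW r3
c7: i10,i11 add;mul  pair
c8: i12 xor  tail

PAIRS = 4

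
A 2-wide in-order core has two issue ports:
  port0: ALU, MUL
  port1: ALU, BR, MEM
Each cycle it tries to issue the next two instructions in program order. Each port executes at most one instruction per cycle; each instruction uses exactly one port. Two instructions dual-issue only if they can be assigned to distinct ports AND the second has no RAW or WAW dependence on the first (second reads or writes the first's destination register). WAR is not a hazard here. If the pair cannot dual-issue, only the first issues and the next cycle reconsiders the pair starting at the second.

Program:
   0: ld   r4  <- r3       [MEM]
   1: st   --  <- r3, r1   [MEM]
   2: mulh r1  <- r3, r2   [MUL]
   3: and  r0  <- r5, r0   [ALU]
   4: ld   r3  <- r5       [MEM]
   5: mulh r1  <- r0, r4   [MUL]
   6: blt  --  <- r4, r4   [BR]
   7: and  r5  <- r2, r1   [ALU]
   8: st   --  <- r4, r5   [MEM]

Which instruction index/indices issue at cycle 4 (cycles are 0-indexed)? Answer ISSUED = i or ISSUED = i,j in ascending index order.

#0 head=0: ld.MEM i0 no-port MEM/MEM
#1 head=1: st.MEM;mulh.MUL i1/i2 pair
#2 head=3: and.ALU;ld.MEM i3/i4 pair
#3 head=5: mulh.MUL;blt.BR i5/i6 pair
#4 head=7: and.ALU i7 RAW r5
#5 head=8: st.MEM i8 tail

ISSUED = 7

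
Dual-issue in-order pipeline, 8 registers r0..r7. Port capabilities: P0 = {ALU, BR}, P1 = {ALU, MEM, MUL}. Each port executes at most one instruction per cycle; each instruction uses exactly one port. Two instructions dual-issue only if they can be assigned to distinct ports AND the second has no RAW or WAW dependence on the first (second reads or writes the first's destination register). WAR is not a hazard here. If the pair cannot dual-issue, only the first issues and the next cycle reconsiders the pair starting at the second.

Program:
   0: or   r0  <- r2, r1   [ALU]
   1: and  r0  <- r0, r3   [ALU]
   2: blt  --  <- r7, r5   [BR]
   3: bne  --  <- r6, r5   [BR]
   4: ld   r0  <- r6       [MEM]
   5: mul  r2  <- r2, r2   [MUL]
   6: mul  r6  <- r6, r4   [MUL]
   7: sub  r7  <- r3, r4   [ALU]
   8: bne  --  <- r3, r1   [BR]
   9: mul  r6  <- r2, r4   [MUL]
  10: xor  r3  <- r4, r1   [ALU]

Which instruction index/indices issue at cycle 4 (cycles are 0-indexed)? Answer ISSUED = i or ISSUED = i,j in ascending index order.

ISSUED = 6,7

c0: i0 or.ALU  RAW+WAW r0
c1: i1+i2 and.ALU blt.BR  2-wide
c2: i3+i4 bne.BR ld.MEM  2-wide
c3: i5 mul.MUL  no-port MUL/MUL
c4: i6+i7 mul.MUL sub.ALU  2-wide
c5: i8+i9 bne.BR mul.MUL  2-wide
c6: i10 xor.ALU  tail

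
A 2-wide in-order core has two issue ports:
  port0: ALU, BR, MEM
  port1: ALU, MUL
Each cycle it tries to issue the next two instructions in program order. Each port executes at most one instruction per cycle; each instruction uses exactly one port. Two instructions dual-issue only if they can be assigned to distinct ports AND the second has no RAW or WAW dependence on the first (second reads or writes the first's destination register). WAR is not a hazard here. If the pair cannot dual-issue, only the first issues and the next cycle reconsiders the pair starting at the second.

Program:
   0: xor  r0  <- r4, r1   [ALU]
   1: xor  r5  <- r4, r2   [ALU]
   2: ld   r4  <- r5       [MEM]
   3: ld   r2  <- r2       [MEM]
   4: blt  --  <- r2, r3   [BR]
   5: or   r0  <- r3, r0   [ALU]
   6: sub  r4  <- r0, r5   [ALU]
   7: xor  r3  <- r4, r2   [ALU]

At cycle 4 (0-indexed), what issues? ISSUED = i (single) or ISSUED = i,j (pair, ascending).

  cy0 -> i0/i1 (xor/xor) 2-wide
  cy1 -> i2 (ld) no-port MEM/MEM
  cy2 -> i3 (ld) no-port MEM/BR
  cy3 -> i4/i5 (blt/or) 2-wide
  cy4 -> i6 (sub) RAW r4
  cy5 -> i7 (xor) tail

ISSUED = 6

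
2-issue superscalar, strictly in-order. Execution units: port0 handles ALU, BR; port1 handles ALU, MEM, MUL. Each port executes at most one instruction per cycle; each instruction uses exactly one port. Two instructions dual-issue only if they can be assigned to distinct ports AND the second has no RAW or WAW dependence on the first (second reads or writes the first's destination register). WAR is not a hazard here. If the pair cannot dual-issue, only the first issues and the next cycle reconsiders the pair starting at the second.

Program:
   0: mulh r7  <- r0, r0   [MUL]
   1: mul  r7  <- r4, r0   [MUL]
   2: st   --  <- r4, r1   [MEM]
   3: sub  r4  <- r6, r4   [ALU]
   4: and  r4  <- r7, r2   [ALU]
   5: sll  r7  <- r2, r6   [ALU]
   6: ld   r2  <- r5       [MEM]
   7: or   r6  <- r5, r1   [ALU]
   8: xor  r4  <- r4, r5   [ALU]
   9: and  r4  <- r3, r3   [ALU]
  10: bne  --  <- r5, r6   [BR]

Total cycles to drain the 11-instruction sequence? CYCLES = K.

[0] i0  mulh  -- no-port MUL/MUL
[1] i1  mul  -- no-port MUL/MEM
[2] i2+i3  st;sub  -- pair
[3] i4+i5  and;sll  -- pair
[4] i6+i7  ld;or  -- pair
[5] i8  xor  -- WAW r4
[6] i9+i10  and;bne  -- pair

CYCLES = 7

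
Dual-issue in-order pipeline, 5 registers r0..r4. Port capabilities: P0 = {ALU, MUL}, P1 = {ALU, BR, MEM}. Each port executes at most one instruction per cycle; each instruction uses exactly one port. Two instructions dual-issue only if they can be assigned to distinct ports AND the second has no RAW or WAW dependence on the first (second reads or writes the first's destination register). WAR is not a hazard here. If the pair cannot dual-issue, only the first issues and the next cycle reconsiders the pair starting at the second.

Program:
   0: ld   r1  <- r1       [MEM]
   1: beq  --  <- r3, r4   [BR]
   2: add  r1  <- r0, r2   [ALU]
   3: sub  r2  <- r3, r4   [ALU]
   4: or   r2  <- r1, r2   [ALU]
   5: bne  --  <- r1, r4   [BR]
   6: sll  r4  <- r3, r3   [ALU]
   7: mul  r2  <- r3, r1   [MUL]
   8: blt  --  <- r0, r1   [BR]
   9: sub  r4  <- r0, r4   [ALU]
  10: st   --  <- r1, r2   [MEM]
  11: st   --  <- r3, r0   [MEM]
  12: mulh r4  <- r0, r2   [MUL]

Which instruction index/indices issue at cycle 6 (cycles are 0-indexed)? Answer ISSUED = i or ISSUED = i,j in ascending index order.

ISSUED = 10

t=0 i0:ld.MEM ; no-port MEM/BR
t=1 i1+i2:beq.BR;add.ALU ; 2-wide
t=2 i3:sub.ALU ; RAW+WAW r2
t=3 i4+i5:or.ALU;bne.BR ; 2-wide
t=4 i6+i7:sll.ALU;mul.MUL ; 2-wide
t=5 i8+i9:blt.BR;sub.ALU ; 2-wide
t=6 i10:st.MEM ; no-port MEM/MEM
t=7 i11+i12:st.MEM;mulh.MUL ; 2-wide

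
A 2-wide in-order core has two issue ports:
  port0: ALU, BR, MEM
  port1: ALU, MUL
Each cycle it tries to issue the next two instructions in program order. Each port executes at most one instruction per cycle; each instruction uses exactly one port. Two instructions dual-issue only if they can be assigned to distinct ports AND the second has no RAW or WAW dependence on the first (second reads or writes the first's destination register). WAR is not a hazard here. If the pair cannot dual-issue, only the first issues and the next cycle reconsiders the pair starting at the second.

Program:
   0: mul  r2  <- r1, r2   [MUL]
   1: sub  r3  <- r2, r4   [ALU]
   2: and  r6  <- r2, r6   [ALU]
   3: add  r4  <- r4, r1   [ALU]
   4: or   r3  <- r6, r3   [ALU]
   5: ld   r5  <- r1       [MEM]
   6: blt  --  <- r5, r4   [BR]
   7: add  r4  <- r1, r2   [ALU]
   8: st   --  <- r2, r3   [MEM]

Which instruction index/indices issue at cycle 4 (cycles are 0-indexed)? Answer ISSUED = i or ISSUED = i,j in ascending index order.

c0: i0 mul  RAW r2
c1: i1,i2 sub and  pair
c2: i3,i4 add or  pair
c3: i5 ld  no-port MEM/BR
c4: i6,i7 blt add  pair
c5: i8 st  tail

ISSUED = 6,7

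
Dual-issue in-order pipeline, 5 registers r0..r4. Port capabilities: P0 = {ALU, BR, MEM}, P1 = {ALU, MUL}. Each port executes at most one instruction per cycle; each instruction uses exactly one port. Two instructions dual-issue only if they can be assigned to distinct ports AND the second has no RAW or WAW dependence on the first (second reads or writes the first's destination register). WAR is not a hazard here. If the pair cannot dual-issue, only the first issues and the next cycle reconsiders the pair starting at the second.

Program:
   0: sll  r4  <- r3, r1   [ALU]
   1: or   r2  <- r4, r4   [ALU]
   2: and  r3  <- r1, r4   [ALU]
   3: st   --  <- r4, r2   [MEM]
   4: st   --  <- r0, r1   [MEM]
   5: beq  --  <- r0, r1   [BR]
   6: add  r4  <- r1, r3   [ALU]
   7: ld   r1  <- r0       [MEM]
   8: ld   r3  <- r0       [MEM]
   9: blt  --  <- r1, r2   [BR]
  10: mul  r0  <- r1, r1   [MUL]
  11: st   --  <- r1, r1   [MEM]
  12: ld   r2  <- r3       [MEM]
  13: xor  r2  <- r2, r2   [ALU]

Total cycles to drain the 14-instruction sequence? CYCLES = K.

[0] i0  sll.ALU  -- RAW r4
[1] i1/i2  or.ALU;and.ALU  -- 2-wide
[2] i3  st.MEM  -- no-port MEM/MEM
[3] i4  st.MEM  -- no-port MEM/BR
[4] i5/i6  beq.BR;add.ALU  -- 2-wide
[5] i7  ld.MEM  -- no-port MEM/MEM
[6] i8  ld.MEM  -- no-port MEM/BR
[7] i9/i10  blt.BR;mul.MUL  -- 2-wide
[8] i11  st.MEM  -- no-port MEM/MEM
[9] i12  ld.MEM  -- RAW+WAW r2
[10] i13  xor.ALU  -- tail

CYCLES = 11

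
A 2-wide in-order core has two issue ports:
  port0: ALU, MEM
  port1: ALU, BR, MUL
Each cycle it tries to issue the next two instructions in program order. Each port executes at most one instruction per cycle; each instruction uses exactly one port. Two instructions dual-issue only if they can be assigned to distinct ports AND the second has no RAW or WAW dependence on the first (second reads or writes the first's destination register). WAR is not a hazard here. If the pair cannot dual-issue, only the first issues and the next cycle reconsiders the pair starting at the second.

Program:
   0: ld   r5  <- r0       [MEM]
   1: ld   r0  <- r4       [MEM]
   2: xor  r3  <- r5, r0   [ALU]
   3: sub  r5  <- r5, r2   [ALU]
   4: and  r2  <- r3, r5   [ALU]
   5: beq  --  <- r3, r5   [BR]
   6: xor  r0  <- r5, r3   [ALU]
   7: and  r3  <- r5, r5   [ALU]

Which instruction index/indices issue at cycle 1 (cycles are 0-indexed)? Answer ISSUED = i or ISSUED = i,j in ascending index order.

ISSUED = 1

  cy0 -> i0 (ld) no-port MEM/MEM
  cy1 -> i1 (ld) RAW r0
  cy2 -> i2/i3 (xor sub) dual
  cy3 -> i4/i5 (and beq) dual
  cy4 -> i6/i7 (xor and) dual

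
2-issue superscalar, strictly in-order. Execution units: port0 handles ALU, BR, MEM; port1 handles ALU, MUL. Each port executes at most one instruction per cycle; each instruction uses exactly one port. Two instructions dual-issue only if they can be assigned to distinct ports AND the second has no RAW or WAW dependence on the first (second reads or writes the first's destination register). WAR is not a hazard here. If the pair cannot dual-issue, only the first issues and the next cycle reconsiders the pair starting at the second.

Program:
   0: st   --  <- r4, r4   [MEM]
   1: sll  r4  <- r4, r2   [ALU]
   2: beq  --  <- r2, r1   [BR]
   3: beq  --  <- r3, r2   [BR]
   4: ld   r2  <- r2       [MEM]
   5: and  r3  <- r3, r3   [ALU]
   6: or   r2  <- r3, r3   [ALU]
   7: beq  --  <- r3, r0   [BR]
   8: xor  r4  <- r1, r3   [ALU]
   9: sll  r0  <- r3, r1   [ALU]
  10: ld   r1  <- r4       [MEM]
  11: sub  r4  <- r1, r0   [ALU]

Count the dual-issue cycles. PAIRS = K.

#0 head=0: st/sll i0&i1 pair
#1 head=2: beq i2 no-port BR/BR
#2 head=3: beq i3 no-port BR/MEM
#3 head=4: ld/and i4&i5 pair
#4 head=6: or/beq i6&i7 pair
#5 head=8: xor/sll i8&i9 pair
#6 head=10: ld i10 RAW r1
#7 head=11: sub i11 tail

PAIRS = 4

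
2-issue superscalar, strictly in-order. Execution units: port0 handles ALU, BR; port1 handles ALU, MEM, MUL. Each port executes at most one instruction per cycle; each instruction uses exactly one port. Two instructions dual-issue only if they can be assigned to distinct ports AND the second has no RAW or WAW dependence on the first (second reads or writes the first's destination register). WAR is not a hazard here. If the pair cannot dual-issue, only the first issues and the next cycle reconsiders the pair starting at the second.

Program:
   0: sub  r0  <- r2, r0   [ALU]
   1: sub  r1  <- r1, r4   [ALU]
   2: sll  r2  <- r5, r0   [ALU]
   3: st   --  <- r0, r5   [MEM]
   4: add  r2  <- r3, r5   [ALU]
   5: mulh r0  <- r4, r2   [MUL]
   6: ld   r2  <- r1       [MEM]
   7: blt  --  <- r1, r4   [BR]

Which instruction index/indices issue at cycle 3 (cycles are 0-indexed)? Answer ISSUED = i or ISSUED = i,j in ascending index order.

ISSUED = 5

c0: i0/i1 sub.ALU/sub.ALU  dual
c1: i2/i3 sll.ALU/st.MEM  dual
c2: i4 add.ALU  RAW r2
c3: i5 mulh.MUL  no-port MUL/MEM
c4: i6/i7 ld.MEM/blt.BR  dual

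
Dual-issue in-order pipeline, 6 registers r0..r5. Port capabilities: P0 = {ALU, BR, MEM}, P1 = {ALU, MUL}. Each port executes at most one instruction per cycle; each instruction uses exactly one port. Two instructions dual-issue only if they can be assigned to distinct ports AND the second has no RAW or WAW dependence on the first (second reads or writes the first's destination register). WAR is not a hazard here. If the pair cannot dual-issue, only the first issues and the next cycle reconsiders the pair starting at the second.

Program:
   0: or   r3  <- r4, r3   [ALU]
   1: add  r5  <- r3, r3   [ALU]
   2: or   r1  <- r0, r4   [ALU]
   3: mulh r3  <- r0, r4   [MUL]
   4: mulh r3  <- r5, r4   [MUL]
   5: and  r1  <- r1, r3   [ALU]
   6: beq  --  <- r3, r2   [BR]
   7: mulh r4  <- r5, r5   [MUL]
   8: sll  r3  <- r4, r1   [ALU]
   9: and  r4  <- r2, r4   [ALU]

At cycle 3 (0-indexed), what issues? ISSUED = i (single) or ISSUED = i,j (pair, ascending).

ISSUED = 4

c0: i0 or  RAW r3
c1: i1/i2 add/or  dual
c2: i3 mulh  no-port MUL/MUL
c3: i4 mulh  RAW r3
c4: i5/i6 and/beq  dual
c5: i7 mulh  RAW r4
c6: i8/i9 sll/and  dual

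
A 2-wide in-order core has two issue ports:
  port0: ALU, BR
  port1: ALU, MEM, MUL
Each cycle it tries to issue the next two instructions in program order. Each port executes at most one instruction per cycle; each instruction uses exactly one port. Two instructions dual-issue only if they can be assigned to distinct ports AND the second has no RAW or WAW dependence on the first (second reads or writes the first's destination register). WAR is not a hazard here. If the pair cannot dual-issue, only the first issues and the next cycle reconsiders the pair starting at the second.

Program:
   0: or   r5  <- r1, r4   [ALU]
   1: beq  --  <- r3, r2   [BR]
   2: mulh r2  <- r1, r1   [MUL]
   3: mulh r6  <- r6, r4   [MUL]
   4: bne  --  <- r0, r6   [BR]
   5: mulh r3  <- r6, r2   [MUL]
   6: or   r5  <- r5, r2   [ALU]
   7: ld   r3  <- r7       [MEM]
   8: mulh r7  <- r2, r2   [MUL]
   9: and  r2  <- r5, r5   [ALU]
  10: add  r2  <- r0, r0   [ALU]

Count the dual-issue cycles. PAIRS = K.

[0] i0+i1  or.ALU/beq.BR  -- 2-wide
[1] i2  mulh.MUL  -- no-port MUL/MUL
[2] i3  mulh.MUL  -- RAW r6
[3] i4+i5  bne.BR/mulh.MUL  -- 2-wide
[4] i6+i7  or.ALU/ld.MEM  -- 2-wide
[5] i8+i9  mulh.MUL/and.ALU  -- 2-wide
[6] i10  add.ALU  -- tail

PAIRS = 4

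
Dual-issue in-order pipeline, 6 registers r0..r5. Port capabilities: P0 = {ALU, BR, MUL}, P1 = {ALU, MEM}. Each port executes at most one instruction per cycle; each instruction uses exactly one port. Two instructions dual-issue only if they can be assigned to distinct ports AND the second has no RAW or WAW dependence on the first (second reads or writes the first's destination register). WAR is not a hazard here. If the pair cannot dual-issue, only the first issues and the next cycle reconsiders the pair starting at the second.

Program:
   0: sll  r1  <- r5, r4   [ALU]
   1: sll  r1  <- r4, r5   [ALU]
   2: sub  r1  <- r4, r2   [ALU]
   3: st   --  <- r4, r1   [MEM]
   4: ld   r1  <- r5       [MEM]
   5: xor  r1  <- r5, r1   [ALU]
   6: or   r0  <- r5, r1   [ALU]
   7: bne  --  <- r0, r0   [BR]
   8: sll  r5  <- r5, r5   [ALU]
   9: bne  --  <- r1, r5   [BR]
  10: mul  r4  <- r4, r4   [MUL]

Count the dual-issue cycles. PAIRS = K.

  cy0 -> i0 (sll) WAW r1
  cy1 -> i1 (sll) WAW r1
  cy2 -> i2 (sub) RAW r1
  cy3 -> i3 (st) no-port MEM/MEM
  cy4 -> i4 (ld) RAW+WAW r1
  cy5 -> i5 (xor) RAW r1
  cy6 -> i6 (or) RAW r0
  cy7 -> i7,i8 (bne+sll) pair
  cy8 -> i9 (bne) no-port BR/MUL
  cy9 -> i10 (mul) tail

PAIRS = 1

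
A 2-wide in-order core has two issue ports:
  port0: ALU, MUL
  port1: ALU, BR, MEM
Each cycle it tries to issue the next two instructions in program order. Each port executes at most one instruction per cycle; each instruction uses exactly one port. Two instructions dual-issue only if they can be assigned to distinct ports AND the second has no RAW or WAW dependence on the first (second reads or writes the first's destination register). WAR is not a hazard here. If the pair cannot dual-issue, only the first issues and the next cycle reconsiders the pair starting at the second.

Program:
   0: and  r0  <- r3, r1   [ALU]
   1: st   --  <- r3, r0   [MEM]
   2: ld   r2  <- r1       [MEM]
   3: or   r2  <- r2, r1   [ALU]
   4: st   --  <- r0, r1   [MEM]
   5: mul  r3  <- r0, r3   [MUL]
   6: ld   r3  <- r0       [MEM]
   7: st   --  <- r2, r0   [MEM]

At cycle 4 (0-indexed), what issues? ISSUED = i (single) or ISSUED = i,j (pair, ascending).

ISSUED = 5

#0 head=0: and.ALU i0 RAW r0
#1 head=1: st.MEM i1 no-port MEM/MEM
#2 head=2: ld.MEM i2 RAW+WAW r2
#3 head=3: or.ALU/st.MEM i3&i4 pair
#4 head=5: mul.MUL i5 WAW r3
#5 head=6: ld.MEM i6 no-port MEM/MEM
#6 head=7: st.MEM i7 tail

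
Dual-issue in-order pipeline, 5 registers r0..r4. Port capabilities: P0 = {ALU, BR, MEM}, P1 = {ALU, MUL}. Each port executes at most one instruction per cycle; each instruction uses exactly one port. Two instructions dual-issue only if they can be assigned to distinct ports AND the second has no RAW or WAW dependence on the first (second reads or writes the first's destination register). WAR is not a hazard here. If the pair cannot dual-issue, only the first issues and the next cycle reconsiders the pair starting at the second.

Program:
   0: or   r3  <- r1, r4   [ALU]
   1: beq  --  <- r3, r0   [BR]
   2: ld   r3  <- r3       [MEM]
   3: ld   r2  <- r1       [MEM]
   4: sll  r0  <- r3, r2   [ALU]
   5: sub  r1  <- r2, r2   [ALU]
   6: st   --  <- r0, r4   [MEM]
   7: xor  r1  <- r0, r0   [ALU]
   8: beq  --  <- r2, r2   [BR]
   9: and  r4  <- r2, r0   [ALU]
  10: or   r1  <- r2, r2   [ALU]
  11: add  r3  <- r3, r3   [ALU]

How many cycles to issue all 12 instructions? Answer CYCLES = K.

t=0 i0:or ; RAW r3
t=1 i1:beq ; no-port BR/MEM
t=2 i2:ld ; no-port MEM/MEM
t=3 i3:ld ; RAW r2
t=4 i4/i5:sll;sub ; pair
t=5 i6/i7:st;xor ; pair
t=6 i8/i9:beq;and ; pair
t=7 i10/i11:or;add ; pair

CYCLES = 8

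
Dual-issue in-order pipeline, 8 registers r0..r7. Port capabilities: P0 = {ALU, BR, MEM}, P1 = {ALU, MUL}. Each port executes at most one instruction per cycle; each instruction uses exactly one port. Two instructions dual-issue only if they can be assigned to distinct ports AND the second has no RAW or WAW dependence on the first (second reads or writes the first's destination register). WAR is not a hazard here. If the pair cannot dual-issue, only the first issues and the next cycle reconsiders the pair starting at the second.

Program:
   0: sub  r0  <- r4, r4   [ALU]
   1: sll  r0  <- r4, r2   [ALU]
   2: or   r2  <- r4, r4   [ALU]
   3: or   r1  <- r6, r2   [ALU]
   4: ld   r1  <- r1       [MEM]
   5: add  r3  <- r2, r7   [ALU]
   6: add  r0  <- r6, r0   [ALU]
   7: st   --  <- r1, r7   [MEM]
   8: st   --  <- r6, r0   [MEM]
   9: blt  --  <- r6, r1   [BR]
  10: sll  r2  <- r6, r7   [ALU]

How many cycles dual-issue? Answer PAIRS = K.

PAIRS = 4

[0] i0  sub.ALU  -- WAW r0
[1] i1/i2  sll.ALU;or.ALU  -- 2-wide
[2] i3  or.ALU  -- RAW+WAW r1
[3] i4/i5  ld.MEM;add.ALU  -- 2-wide
[4] i6/i7  add.ALU;st.MEM  -- 2-wide
[5] i8  st.MEM  -- no-port MEM/BR
[6] i9/i10  blt.BR;sll.ALU  -- 2-wide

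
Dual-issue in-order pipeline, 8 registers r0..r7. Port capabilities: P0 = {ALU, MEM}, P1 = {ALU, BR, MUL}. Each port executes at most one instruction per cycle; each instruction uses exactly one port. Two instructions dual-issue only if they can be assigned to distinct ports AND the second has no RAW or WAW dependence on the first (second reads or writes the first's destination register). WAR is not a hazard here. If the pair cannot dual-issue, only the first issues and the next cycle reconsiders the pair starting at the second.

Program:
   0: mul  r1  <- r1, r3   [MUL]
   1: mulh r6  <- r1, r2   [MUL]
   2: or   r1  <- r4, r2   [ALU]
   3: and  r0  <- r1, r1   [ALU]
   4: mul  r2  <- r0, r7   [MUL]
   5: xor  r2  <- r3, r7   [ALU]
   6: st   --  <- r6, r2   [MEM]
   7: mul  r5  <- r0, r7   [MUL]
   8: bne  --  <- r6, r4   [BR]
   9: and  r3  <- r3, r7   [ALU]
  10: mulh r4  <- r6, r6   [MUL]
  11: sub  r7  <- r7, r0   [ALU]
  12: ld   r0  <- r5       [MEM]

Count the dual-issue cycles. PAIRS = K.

0. mul.MUL @i0  | no-port MUL/MUL
1. mulh.MUL+or.ALU @i1/i2  | pair
2. and.ALU @i3  | RAW r0
3. mul.MUL @i4  | WAW r2
4. xor.ALU @i5  | RAW r2
5. st.MEM+mul.MUL @i6/i7  | pair
6. bne.BR+and.ALU @i8/i9  | pair
7. mulh.MUL+sub.ALU @i10/i11  | pair
8. ld.MEM @i12  | tail

PAIRS = 4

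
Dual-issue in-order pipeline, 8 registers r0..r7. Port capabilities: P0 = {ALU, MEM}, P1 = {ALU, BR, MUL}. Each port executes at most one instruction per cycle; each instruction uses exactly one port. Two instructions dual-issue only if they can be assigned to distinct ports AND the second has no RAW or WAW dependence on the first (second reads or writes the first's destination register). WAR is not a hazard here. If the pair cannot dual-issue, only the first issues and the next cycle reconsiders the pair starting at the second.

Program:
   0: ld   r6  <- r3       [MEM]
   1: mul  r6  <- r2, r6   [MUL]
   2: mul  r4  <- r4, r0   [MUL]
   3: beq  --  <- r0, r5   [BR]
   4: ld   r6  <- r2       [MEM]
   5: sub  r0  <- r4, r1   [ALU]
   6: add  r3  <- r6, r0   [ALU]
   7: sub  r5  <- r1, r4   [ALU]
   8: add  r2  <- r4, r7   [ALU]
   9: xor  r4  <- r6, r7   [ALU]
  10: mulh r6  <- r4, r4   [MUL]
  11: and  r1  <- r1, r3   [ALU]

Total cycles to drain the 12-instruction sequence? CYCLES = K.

CYCLES = 8

[0] i0  ld  -- RAW+WAW r6
[1] i1  mul  -- no-port MUL/MUL
[2] i2  mul  -- no-port MUL/BR
[3] i3/i4  beq/ld  -- 2-wide
[4] i5  sub  -- RAW r0
[5] i6/i7  add/sub  -- 2-wide
[6] i8/i9  add/xor  -- 2-wide
[7] i10/i11  mulh/and  -- 2-wide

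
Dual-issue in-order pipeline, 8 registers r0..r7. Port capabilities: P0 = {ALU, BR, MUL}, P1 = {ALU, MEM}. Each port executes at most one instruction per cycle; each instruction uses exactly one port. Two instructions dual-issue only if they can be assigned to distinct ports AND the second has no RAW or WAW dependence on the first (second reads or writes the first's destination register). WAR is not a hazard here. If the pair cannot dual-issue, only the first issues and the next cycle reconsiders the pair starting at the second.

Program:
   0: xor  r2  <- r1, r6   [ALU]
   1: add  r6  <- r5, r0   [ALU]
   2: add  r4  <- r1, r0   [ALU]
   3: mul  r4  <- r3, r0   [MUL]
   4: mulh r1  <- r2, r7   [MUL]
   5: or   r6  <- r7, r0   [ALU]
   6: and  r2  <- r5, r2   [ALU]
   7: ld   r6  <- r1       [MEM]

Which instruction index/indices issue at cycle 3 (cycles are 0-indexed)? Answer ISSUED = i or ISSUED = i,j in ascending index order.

c0: i0&i1 xor.ALU/add.ALU  2-wide
c1: i2 add.ALU  WAW r4
c2: i3 mul.MUL  no-port MUL/MUL
c3: i4&i5 mulh.MUL/or.ALU  2-wide
c4: i6&i7 and.ALU/ld.MEM  2-wide

ISSUED = 4,5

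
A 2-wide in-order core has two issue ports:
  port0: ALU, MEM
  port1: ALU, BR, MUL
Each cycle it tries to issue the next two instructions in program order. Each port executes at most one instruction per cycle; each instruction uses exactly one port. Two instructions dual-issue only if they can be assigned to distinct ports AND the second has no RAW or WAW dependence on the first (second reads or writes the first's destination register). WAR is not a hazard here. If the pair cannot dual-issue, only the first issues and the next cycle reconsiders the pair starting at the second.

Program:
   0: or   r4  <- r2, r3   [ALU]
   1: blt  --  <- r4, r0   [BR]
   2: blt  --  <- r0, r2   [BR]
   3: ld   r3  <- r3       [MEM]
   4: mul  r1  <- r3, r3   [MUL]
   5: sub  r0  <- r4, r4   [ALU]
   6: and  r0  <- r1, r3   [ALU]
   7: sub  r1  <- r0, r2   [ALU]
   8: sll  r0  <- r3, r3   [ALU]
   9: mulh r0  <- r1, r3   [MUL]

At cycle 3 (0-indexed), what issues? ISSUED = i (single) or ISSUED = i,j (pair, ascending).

c0: i0 or.ALU  RAW r4
c1: i1 blt.BR  no-port BR/BR
c2: i2&i3 blt.BR ld.MEM  2-wide
c3: i4&i5 mul.MUL sub.ALU  2-wide
c4: i6 and.ALU  RAW r0
c5: i7&i8 sub.ALU sll.ALU  2-wide
c6: i9 mulh.MUL  tail

ISSUED = 4,5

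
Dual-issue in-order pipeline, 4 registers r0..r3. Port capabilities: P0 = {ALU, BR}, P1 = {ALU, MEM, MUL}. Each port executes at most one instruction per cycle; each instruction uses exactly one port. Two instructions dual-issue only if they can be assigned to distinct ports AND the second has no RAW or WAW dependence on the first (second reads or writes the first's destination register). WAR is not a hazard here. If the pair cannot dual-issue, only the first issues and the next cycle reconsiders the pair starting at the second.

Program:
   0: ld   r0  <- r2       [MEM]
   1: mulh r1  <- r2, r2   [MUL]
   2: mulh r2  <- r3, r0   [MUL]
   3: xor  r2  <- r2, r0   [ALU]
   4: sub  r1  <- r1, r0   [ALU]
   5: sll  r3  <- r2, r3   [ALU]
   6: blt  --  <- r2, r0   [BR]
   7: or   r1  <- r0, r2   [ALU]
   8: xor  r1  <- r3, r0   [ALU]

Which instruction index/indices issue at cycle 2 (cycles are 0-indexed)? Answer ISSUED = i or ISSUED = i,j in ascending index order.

ISSUED = 2

#0 head=0: ld.MEM i0 no-port MEM/MUL
#1 head=1: mulh.MUL i1 no-port MUL/MUL
#2 head=2: mulh.MUL i2 RAW+WAW r2
#3 head=3: xor.ALU;sub.ALU i3&i4 dual
#4 head=5: sll.ALU;blt.BR i5&i6 dual
#5 head=7: or.ALU i7 WAW r1
#6 head=8: xor.ALU i8 tail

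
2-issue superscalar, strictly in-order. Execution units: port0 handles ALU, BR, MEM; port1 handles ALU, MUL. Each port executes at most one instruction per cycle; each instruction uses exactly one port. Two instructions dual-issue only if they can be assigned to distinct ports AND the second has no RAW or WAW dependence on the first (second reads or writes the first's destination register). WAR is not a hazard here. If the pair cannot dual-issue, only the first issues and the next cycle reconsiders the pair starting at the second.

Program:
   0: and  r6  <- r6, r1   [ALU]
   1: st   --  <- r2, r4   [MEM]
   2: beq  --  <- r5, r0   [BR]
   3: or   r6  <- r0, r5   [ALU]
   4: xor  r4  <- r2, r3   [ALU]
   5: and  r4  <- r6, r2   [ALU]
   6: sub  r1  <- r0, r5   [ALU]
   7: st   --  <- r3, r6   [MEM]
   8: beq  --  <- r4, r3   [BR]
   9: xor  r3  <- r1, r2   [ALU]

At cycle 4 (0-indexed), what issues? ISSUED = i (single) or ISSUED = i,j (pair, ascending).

0. and.ALU/st.MEM @i0/i1  | 2-wide
1. beq.BR/or.ALU @i2/i3  | 2-wide
2. xor.ALU @i4  | WAW r4
3. and.ALU/sub.ALU @i5/i6  | 2-wide
4. st.MEM @i7  | no-port MEM/BR
5. beq.BR/xor.ALU @i8/i9  | 2-wide

ISSUED = 7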